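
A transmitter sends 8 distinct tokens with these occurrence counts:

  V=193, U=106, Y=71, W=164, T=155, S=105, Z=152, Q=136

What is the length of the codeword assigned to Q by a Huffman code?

Build the tree from the bottom:
merge Y(71) and S(105): 176
merge U(106) and Q(136): 242
merge Z(152) and T(155): 307
merge W(164) and 176: 340
merge V(193) and 242: 435
merge 307 and 340: 647
merge 435 and 647: 1082
The subtree containing Q is merged 3 times, so code length = 3.

3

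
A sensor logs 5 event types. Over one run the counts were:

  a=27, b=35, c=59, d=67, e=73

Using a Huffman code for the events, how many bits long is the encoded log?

584

Build the Huffman tree bottom-up:
combine a(27), b(35) → 62
combine c(59), 62 → 121
combine d(67), e(73) → 140
combine 121, 140 → 261
The encoded length is the sum of every internal node's weight: 62 + 121 + 140 + 261 = 584 bits.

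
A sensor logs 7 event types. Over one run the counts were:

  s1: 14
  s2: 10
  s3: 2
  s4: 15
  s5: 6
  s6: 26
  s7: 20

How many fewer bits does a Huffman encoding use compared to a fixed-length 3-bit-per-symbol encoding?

Fixed-length: 3 bits × 93 symbols = 279 bits.
Huffman merges:
combine s3(2), s5(6) → 8
combine 8, s2(10) → 18
combine s1(14), s4(15) → 29
combine 18, s7(20) → 38
combine s6(26), 29 → 55
combine 38, 55 → 93
Huffman total = 8 + 18 + 29 + 38 + 55 + 93 = 241 bits.
Saving = 279 − 241 = 38 bits.

38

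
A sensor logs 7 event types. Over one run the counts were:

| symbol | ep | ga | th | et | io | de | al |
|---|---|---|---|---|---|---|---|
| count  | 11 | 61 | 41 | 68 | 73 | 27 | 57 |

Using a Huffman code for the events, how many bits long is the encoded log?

911

Greedily combine the two least-frequent nodes:
combine ep(11), de(27) → 38
combine 38, th(41) → 79
combine al(57), ga(61) → 118
combine et(68), io(73) → 141
combine 79, 118 → 197
combine 141, 197 → 338
Each symbol's bit-cost is frequency × depth; summing gives 911 bits (equivalently 38 + 79 + 118 + 141 + 197 + 338).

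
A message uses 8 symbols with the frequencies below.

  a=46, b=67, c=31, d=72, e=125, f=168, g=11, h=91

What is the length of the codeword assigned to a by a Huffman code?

4

Build the tree from the bottom:
combine g(11), c(31) → 42
combine 42, a(46) → 88
combine b(67), d(72) → 139
combine 88, h(91) → 179
combine e(125), 139 → 264
combine f(168), 179 → 347
combine 264, 347 → 611
a sits 4 levels below the root, so its codeword is 4 bits.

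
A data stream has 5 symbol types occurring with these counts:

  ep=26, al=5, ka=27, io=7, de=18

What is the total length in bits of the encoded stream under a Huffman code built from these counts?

178

Build the Huffman tree bottom-up:
merge al(5) and io(7): 12
merge 12 and de(18): 30
merge ep(26) and ka(27): 53
merge 30 and 53: 83
Each symbol's bit-cost is frequency × depth; summing gives 178 bits (equivalently 12 + 30 + 53 + 83).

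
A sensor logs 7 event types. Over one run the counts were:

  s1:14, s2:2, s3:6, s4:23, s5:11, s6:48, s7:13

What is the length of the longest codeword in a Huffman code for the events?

Merge the two lowest-weight nodes at each step:
merge s2(2) and s3(6): 8
merge 8 and s5(11): 19
merge s7(13) and s1(14): 27
merge 19 and s4(23): 42
merge 27 and 42: 69
merge s6(48) and 69: 117
The first pair merged (s2, s3) ends up deepest, at depth 5.

5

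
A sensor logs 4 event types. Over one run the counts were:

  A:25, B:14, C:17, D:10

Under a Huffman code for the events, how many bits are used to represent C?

2

Build the tree from the bottom:
merge D(10) and B(14): 24
merge C(17) and 24: 41
merge A(25) and 41: 66
C sits 2 levels below the root, so its codeword is 2 bits.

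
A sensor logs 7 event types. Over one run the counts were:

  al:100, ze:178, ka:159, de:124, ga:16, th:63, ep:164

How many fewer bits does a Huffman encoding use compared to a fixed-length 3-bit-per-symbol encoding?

263

Fixed-length: 3 bits × 804 symbols = 2412 bits.
Huffman merges:
merge ga(16) and th(63): 79
merge 79 and al(100): 179
merge de(124) and ka(159): 283
merge ep(164) and ze(178): 342
merge 179 and 283: 462
merge 342 and 462: 804
Huffman total = 79 + 179 + 283 + 342 + 462 + 804 = 2149 bits.
Saving = 2412 − 2149 = 263 bits.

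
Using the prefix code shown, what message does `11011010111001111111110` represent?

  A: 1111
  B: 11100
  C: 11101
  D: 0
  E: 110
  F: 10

Read left to right; each codeword is recognised as soon as it completes (prefix code):
  110→E | 110→E | 10→F | 11100→B | 1111→A | 1111→A | 10→F
Decoded message: EEFBAAF

EEFBAAF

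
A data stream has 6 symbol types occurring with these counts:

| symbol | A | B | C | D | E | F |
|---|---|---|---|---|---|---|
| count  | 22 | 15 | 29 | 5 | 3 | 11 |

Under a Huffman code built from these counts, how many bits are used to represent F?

Build the tree from the bottom:
combine E(3), D(5) → 8
combine 8, F(11) → 19
combine B(15), 19 → 34
combine A(22), C(29) → 51
combine 34, 51 → 85
F sits 3 levels below the root, so its codeword is 3 bits.

3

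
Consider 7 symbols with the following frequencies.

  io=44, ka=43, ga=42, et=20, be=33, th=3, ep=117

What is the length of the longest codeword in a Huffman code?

Merge the two lowest-weight nodes at each step:
merge th(3) and et(20): 23
merge 23 and be(33): 56
merge ga(42) and ka(43): 85
merge io(44) and 56: 100
merge 85 and 100: 185
merge ep(117) and 185: 302
The rarest symbols sit at the bottom; the longest codeword is 5 bits.

5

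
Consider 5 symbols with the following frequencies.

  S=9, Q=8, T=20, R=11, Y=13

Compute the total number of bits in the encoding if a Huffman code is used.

139

Greedily combine the two least-frequent nodes:
Q(8) + S(9) → 17
R(11) + Y(13) → 24
17 + T(20) → 37
24 + 37 → 61
The encoded length is the sum of every internal node's weight: 17 + 24 + 37 + 61 = 139 bits.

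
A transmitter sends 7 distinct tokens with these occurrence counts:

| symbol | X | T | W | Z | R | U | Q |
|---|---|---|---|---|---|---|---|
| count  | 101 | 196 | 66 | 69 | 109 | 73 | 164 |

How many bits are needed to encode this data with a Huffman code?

2109

Greedily combine the two least-frequent nodes:
W(66) + Z(69) → 135
U(73) + X(101) → 174
R(109) + 135 → 244
Q(164) + 174 → 338
T(196) + 244 → 440
338 + 440 → 778
The encoded length is the sum of every internal node's weight: 135 + 174 + 244 + 338 + 440 + 778 = 2109 bits.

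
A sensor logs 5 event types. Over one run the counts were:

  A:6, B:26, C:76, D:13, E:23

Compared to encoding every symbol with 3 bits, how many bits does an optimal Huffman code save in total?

Fixed-length: 3 bits × 144 symbols = 432 bits.
Huffman merges:
A(6) + D(13) → 19
19 + E(23) → 42
B(26) + 42 → 68
68 + C(76) → 144
Huffman total = 19 + 42 + 68 + 144 = 273 bits.
Saving = 432 − 273 = 159 bits.

159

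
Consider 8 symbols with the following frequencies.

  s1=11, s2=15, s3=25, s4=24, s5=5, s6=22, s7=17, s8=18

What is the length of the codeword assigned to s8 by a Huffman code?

3

Repeatedly merge the two smallest:
combine s5(5), s1(11) → 16
combine s2(15), 16 → 31
combine s7(17), s8(18) → 35
combine s6(22), s4(24) → 46
combine s3(25), 31 → 56
combine 35, 46 → 81
combine 56, 81 → 137
s8's leaf is at depth 3, giving a 3-bit codeword.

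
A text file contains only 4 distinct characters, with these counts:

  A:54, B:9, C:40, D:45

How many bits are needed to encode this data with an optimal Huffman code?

Greedily combine the two least-frequent nodes:
merge B(9) and C(40): 49
merge D(45) and 49: 94
merge A(54) and 94: 148
Each symbol's bit-cost is frequency × depth; summing gives 291 bits (equivalently 49 + 94 + 148).

291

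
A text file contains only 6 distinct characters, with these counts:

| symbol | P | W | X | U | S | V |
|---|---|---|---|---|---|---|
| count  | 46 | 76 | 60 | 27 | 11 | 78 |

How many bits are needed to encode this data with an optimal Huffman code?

718

Build the Huffman tree bottom-up:
S(11) + U(27) → 38
38 + P(46) → 84
X(60) + W(76) → 136
V(78) + 84 → 162
136 + 162 → 298
Total encoded bits = sum of merged weights = 38 + 84 + 136 + 162 + 298 = 718.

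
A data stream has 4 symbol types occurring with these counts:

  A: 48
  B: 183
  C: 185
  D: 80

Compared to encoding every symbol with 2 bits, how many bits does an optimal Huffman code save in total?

57

Fixed-length: 2 bits × 496 symbols = 992 bits.
Huffman merges:
merge A(48) and D(80): 128
merge 128 and B(183): 311
merge C(185) and 311: 496
Huffman total = 128 + 311 + 496 = 935 bits.
Saving = 992 − 935 = 57 bits.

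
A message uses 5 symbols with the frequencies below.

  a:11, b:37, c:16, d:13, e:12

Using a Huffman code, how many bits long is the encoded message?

193

Build the Huffman tree bottom-up:
combine a(11), e(12) → 23
combine d(13), c(16) → 29
combine 23, 29 → 52
combine b(37), 52 → 89
Total encoded bits = sum of merged weights = 23 + 29 + 52 + 89 = 193.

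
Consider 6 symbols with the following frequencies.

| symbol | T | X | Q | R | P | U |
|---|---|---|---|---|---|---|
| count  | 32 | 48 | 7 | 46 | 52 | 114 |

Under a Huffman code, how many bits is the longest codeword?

4

Merge the two lowest-weight nodes at each step:
merge Q(7) and T(32): 39
merge 39 and R(46): 85
merge X(48) and P(52): 100
merge 85 and 100: 185
merge U(114) and 185: 299
Maximum depth reached is 4.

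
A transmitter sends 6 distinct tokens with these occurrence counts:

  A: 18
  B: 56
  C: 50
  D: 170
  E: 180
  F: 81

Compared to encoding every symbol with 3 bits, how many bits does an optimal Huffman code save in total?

363

Fixed-length: 3 bits × 555 symbols = 1665 bits.
Huffman merges:
combine A(18), C(50) → 68
combine B(56), 68 → 124
combine F(81), 124 → 205
combine D(170), E(180) → 350
combine 205, 350 → 555
Huffman total = 68 + 124 + 205 + 350 + 555 = 1302 bits.
Saving = 1665 − 1302 = 363 bits.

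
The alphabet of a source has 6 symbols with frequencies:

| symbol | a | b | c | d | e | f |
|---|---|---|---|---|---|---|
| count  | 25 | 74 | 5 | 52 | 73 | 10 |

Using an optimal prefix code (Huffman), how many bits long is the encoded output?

Greedily combine the two least-frequent nodes:
merge c(5) and f(10): 15
merge 15 and a(25): 40
merge 40 and d(52): 92
merge e(73) and b(74): 147
merge 92 and 147: 239
The encoded length is the sum of every internal node's weight: 15 + 40 + 92 + 147 + 239 = 533 bits.

533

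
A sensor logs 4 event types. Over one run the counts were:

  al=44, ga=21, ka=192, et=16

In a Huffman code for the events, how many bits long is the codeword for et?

Build the tree from the bottom:
merge et(16) and ga(21): 37
merge 37 and al(44): 81
merge 81 and ka(192): 273
et sits 3 levels below the root, so its codeword is 3 bits.

3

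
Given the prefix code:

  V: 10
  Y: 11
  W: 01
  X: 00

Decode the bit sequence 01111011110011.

WYVYYXY

Read left to right; each codeword is recognised as soon as it completes (prefix code):
  01→W | 11→Y | 10→V | 11→Y | 11→Y | 00→X | 11→Y
Decoded message: WYVYYXY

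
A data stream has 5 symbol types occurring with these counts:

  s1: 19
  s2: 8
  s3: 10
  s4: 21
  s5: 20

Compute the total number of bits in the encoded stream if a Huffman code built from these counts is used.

174

Merge the two smallest weights repeatedly:
merge s2(8) and s3(10): 18
merge 18 and s1(19): 37
merge s5(20) and s4(21): 41
merge 37 and 41: 78
Total encoded bits = sum of merged weights = 18 + 37 + 41 + 78 = 174.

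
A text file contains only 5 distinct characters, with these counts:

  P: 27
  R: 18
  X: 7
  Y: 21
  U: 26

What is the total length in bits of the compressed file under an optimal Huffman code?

223

Greedily combine the two least-frequent nodes:
combine X(7), R(18) → 25
combine Y(21), 25 → 46
combine U(26), P(27) → 53
combine 46, 53 → 99
Each symbol's bit-cost is frequency × depth; summing gives 223 bits (equivalently 25 + 46 + 53 + 99).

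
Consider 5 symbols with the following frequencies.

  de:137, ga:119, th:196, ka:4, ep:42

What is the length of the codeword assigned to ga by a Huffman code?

3

Repeatedly merge the two smallest:
merge ka(4) and ep(42): 46
merge 46 and ga(119): 165
merge de(137) and 165: 302
merge th(196) and 302: 498
ga's leaf is at depth 3, giving a 3-bit codeword.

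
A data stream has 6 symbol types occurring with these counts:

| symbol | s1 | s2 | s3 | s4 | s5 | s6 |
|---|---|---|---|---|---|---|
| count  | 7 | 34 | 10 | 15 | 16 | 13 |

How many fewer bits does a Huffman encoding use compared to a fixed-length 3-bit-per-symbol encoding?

Fixed-length: 3 bits × 95 symbols = 285 bits.
Huffman merges:
combine s1(7), s3(10) → 17
combine s6(13), s4(15) → 28
combine s5(16), 17 → 33
combine 28, 33 → 61
combine s2(34), 61 → 95
Huffman total = 17 + 28 + 33 + 61 + 95 = 234 bits.
Saving = 285 − 234 = 51 bits.

51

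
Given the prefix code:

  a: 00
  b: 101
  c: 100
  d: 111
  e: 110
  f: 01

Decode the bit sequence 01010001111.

ffafd

Read left to right; each codeword is recognised as soon as it completes (prefix code):
  01→f | 01→f | 00→a | 01→f | 111→d
Decoded message: ffafd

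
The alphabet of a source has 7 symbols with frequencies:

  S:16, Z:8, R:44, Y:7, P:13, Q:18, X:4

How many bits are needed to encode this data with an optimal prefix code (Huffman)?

272

Greedily combine the two least-frequent nodes:
combine X(4), Y(7) → 11
combine Z(8), 11 → 19
combine P(13), S(16) → 29
combine Q(18), 19 → 37
combine 29, 37 → 66
combine R(44), 66 → 110
Each symbol's bit-cost is frequency × depth; summing gives 272 bits (equivalently 11 + 19 + 29 + 37 + 66 + 110).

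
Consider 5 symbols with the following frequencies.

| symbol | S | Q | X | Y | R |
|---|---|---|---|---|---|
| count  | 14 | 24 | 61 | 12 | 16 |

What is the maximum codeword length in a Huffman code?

3

Merge the two lowest-weight nodes at each step:
merge Y(12) and S(14): 26
merge R(16) and Q(24): 40
merge 26 and 40: 66
merge X(61) and 66: 127
Maximum depth reached is 3.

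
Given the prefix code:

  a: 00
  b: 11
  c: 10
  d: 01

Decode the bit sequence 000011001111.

Read left to right; each codeword is recognised as soon as it completes (prefix code):
  00→a | 00→a | 11→b | 00→a | 11→b | 11→b
Decoded message: aababb

aababb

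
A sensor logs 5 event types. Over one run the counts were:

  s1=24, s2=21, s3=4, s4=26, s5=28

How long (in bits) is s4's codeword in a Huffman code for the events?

2

Build the tree from the bottom:
s3(4) + s2(21) → 25
s1(24) + 25 → 49
s4(26) + s5(28) → 54
49 + 54 → 103
The subtree containing s4 is merged 2 times, so code length = 2.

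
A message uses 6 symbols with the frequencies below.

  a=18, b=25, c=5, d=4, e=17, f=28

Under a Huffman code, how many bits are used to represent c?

Repeatedly merge the two smallest:
merge d(4) and c(5): 9
merge 9 and e(17): 26
merge a(18) and b(25): 43
merge 26 and f(28): 54
merge 43 and 54: 97
c's leaf is at depth 4, giving a 4-bit codeword.

4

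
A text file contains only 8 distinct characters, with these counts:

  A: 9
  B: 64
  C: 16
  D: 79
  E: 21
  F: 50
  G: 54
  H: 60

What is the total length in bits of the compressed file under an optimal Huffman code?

987

Merge the two smallest weights repeatedly:
merge A(9) and C(16): 25
merge E(21) and 25: 46
merge 46 and F(50): 96
merge G(54) and H(60): 114
merge B(64) and D(79): 143
merge 96 and 114: 210
merge 143 and 210: 353
Total encoded bits = sum of merged weights = 25 + 46 + 96 + 114 + 143 + 210 + 353 = 987.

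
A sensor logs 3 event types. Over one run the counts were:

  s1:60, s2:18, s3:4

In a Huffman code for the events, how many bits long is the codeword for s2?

2

Huffman merges, smallest pair first:
merge s3(4) and s2(18): 22
merge 22 and s1(60): 82
The subtree containing s2 is merged 2 times, so code length = 2.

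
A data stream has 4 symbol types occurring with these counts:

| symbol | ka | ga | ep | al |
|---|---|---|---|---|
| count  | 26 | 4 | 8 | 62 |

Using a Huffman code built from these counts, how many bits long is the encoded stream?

150

Merge the two smallest weights repeatedly:
merge ga(4) and ep(8): 12
merge 12 and ka(26): 38
merge 38 and al(62): 100
Total encoded bits = sum of merged weights = 12 + 38 + 100 = 150.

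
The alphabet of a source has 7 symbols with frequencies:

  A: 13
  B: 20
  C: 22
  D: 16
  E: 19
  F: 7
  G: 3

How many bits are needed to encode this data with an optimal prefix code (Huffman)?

Build the Huffman tree bottom-up:
combine G(3), F(7) → 10
combine 10, A(13) → 23
combine D(16), E(19) → 35
combine B(20), C(22) → 42
combine 23, 35 → 58
combine 42, 58 → 100
Each symbol's bit-cost is frequency × depth; summing gives 268 bits (equivalently 10 + 23 + 35 + 42 + 58 + 100).

268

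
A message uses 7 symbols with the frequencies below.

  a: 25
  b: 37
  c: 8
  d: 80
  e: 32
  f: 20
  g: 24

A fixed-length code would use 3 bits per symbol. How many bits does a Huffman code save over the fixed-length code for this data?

Fixed-length: 3 bits × 226 symbols = 678 bits.
Huffman merges:
c(8) + f(20) → 28
g(24) + a(25) → 49
28 + e(32) → 60
b(37) + 49 → 86
60 + d(80) → 140
86 + 140 → 226
Huffman total = 28 + 49 + 60 + 86 + 140 + 226 = 589 bits.
Saving = 678 − 589 = 89 bits.

89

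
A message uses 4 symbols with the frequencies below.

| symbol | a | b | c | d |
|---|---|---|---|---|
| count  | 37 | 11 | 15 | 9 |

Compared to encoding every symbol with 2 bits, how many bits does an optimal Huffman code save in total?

Fixed-length: 2 bits × 72 symbols = 144 bits.
Huffman merges:
combine d(9), b(11) → 20
combine c(15), 20 → 35
combine 35, a(37) → 72
Huffman total = 20 + 35 + 72 = 127 bits.
Saving = 144 − 127 = 17 bits.

17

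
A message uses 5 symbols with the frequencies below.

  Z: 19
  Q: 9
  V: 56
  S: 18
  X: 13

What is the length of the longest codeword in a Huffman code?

3

Merge the two lowest-weight nodes at each step:
merge Q(9) and X(13): 22
merge S(18) and Z(19): 37
merge 22 and 37: 59
merge V(56) and 59: 115
Maximum depth reached is 3.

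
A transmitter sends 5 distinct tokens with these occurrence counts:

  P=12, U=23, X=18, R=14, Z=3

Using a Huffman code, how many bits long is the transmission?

155

Greedily combine the two least-frequent nodes:
Z(3) + P(12) → 15
R(14) + 15 → 29
X(18) + U(23) → 41
29 + 41 → 70
Total encoded bits = sum of merged weights = 15 + 29 + 41 + 70 = 155.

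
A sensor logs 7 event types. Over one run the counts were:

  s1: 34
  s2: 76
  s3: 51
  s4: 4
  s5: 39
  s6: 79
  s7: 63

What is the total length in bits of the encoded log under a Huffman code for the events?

921

Build the Huffman tree bottom-up:
merge s4(4) and s1(34): 38
merge 38 and s5(39): 77
merge s3(51) and s7(63): 114
merge s2(76) and 77: 153
merge s6(79) and 114: 193
merge 153 and 193: 346
Total encoded bits = sum of merged weights = 38 + 77 + 114 + 153 + 193 + 346 = 921.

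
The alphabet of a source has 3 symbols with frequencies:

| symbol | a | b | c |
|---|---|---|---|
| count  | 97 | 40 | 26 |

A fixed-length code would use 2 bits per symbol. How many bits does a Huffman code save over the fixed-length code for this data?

Fixed-length: 2 bits × 163 symbols = 326 bits.
Huffman merges:
c(26) + b(40) → 66
66 + a(97) → 163
Huffman total = 66 + 163 = 229 bits.
Saving = 326 − 229 = 97 bits.

97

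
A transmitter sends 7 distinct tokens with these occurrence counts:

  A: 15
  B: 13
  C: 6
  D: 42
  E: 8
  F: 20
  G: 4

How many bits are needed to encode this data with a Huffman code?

268

Merge the two smallest weights repeatedly:
merge G(4) and C(6): 10
merge E(8) and 10: 18
merge B(13) and A(15): 28
merge 18 and F(20): 38
merge 28 and 38: 66
merge D(42) and 66: 108
The encoded length is the sum of every internal node's weight: 10 + 18 + 28 + 38 + 66 + 108 = 268 bits.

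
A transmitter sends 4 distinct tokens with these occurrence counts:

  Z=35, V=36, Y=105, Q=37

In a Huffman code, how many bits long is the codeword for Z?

Build the tree from the bottom:
Z(35) + V(36) → 71
Q(37) + 71 → 108
Y(105) + 108 → 213
Z sits 3 levels below the root, so its codeword is 3 bits.

3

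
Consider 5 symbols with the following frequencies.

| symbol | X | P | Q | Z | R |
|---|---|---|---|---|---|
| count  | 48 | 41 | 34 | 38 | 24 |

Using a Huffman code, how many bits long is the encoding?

428

Greedily combine the two least-frequent nodes:
merge R(24) and Q(34): 58
merge Z(38) and P(41): 79
merge X(48) and 58: 106
merge 79 and 106: 185
Total encoded bits = sum of merged weights = 58 + 79 + 106 + 185 = 428.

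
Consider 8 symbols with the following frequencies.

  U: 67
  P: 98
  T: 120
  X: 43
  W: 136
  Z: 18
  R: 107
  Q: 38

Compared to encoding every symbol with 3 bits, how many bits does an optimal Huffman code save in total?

Fixed-length: 3 bits × 627 symbols = 1881 bits.
Huffman merges:
combine Z(18), Q(38) → 56
combine X(43), 56 → 99
combine U(67), P(98) → 165
combine 99, R(107) → 206
combine T(120), W(136) → 256
combine 165, 206 → 371
combine 256, 371 → 627
Huffman total = 56 + 99 + 165 + 206 + 256 + 371 + 627 = 1780 bits.
Saving = 1881 − 1780 = 101 bits.

101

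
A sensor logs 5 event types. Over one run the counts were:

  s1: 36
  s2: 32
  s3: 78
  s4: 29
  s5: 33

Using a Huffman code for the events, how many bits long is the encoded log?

Build the Huffman tree bottom-up:
combine s4(29), s2(32) → 61
combine s5(33), s1(36) → 69
combine 61, 69 → 130
combine s3(78), 130 → 208
Each symbol's bit-cost is frequency × depth; summing gives 468 bits (equivalently 61 + 69 + 130 + 208).

468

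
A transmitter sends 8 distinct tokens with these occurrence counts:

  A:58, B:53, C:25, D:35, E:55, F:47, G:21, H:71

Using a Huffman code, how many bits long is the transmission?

Build the Huffman tree bottom-up:
G(21) + C(25) → 46
D(35) + 46 → 81
F(47) + B(53) → 100
E(55) + A(58) → 113
H(71) + 81 → 152
100 + 113 → 213
152 + 213 → 365
The encoded length is the sum of every internal node's weight: 46 + 81 + 100 + 113 + 152 + 213 + 365 = 1070 bits.

1070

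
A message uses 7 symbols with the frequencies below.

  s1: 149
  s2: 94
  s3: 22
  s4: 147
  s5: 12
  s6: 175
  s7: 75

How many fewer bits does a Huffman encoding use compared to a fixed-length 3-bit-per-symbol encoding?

Fixed-length: 3 bits × 674 symbols = 2022 bits.
Huffman merges:
s5(12) + s3(22) → 34
34 + s7(75) → 109
s2(94) + 109 → 203
s4(147) + s1(149) → 296
s6(175) + 203 → 378
296 + 378 → 674
Huffman total = 34 + 109 + 203 + 296 + 378 + 674 = 1694 bits.
Saving = 2022 − 1694 = 328 bits.

328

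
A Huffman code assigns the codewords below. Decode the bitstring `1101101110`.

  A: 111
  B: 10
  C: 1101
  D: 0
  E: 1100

CBAD

Read left to right; each codeword is recognised as soon as it completes (prefix code):
  1101→C | 10→B | 111→A | 0→D
Decoded message: CBAD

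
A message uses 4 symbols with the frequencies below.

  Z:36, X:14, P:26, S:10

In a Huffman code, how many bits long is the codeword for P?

2

Huffman merges, smallest pair first:
S(10) + X(14) → 24
24 + P(26) → 50
Z(36) + 50 → 86
P sits 2 levels below the root, so its codeword is 2 bits.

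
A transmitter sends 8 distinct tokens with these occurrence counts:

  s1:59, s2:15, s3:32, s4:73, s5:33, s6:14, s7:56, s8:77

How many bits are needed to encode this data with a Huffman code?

Greedily combine the two least-frequent nodes:
s6(14) + s2(15) → 29
29 + s3(32) → 61
s5(33) + s7(56) → 89
s1(59) + 61 → 120
s4(73) + s8(77) → 150
89 + 120 → 209
150 + 209 → 359
The encoded length is the sum of every internal node's weight: 29 + 61 + 89 + 120 + 150 + 209 + 359 = 1017 bits.

1017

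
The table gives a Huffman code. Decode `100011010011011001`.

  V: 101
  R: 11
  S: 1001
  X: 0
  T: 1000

Read left to right; each codeword is recognised as soon as it completes (prefix code):
  1000→T | 11→R | 0→X | 1001→S | 101→V | 1001→S
Decoded message: TRXSVS

TRXSVS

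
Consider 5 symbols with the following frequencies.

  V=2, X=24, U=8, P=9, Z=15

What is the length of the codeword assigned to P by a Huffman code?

Huffman merges, smallest pair first:
V(2) + U(8) → 10
P(9) + 10 → 19
Z(15) + 19 → 34
X(24) + 34 → 58
P's leaf is at depth 3, giving a 3-bit codeword.

3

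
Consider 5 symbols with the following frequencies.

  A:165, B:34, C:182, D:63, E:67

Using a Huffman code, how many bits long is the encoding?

1101

Merge the two smallest weights repeatedly:
merge B(34) and D(63): 97
merge E(67) and 97: 164
merge 164 and A(165): 329
merge C(182) and 329: 511
Total encoded bits = sum of merged weights = 97 + 164 + 329 + 511 = 1101.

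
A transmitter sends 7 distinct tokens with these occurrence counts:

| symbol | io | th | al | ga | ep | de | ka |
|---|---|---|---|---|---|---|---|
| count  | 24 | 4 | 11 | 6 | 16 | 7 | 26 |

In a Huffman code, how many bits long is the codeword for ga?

4

Huffman merges, smallest pair first:
th(4) + ga(6) → 10
de(7) + 10 → 17
al(11) + ep(16) → 27
17 + io(24) → 41
ka(26) + 27 → 53
41 + 53 → 94
ga's leaf is at depth 4, giving a 4-bit codeword.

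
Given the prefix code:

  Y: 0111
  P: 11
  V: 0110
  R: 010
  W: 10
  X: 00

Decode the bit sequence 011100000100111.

Read left to right; each codeword is recognised as soon as it completes (prefix code):
  0111→Y | 00→X | 00→X | 010→R | 0111→Y
Decoded message: YXXRY

YXXRY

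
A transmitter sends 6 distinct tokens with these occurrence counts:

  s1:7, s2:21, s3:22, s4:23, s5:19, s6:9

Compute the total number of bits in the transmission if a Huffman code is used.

Merge the two smallest weights repeatedly:
s1(7) + s6(9) → 16
16 + s5(19) → 35
s2(21) + s3(22) → 43
s4(23) + 35 → 58
43 + 58 → 101
Total encoded bits = sum of merged weights = 16 + 35 + 43 + 58 + 101 = 253.

253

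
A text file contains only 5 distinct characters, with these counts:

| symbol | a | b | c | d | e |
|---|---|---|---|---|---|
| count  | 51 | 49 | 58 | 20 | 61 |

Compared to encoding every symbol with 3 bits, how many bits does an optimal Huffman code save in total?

170

Fixed-length: 3 bits × 239 symbols = 717 bits.
Huffman merges:
combine d(20), b(49) → 69
combine a(51), c(58) → 109
combine e(61), 69 → 130
combine 109, 130 → 239
Huffman total = 69 + 109 + 130 + 239 = 547 bits.
Saving = 717 − 547 = 170 bits.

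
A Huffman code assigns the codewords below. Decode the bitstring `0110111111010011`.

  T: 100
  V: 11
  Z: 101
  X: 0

Read left to right; each codeword is recognised as soon as it completes (prefix code):
  0→X | 11→V | 0→X | 11→V | 11→V | 11→V | 0→X | 100→T | 11→V
Decoded message: XVXVVVXTV

XVXVVVXTV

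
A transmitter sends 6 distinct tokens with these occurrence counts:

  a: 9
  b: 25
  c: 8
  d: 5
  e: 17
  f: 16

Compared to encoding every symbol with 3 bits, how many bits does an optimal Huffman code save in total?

Fixed-length: 3 bits × 80 symbols = 240 bits.
Huffman merges:
combine d(5), c(8) → 13
combine a(9), 13 → 22
combine f(16), e(17) → 33
combine 22, b(25) → 47
combine 33, 47 → 80
Huffman total = 13 + 22 + 33 + 47 + 80 = 195 bits.
Saving = 240 − 195 = 45 bits.

45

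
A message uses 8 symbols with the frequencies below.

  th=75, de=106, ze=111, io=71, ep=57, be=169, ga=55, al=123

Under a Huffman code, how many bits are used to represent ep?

Build the tree from the bottom:
merge ga(55) and ep(57): 112
merge io(71) and th(75): 146
merge de(106) and ze(111): 217
merge 112 and al(123): 235
merge 146 and be(169): 315
merge 217 and 235: 452
merge 315 and 452: 767
ep sits 4 levels below the root, so its codeword is 4 bits.

4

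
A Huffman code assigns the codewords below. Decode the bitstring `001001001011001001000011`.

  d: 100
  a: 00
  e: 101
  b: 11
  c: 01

Read left to right; each codeword is recognised as soon as it completes (prefix code):
  00→a | 100→d | 100→d | 101→e | 100→d | 100→d | 100→d | 00→a | 11→b
Decoded message: addedddab

addedddab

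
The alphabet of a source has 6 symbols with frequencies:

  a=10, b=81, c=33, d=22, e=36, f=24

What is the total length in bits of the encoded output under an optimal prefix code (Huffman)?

Greedily combine the two least-frequent nodes:
merge a(10) and d(22): 32
merge f(24) and 32: 56
merge c(33) and e(36): 69
merge 56 and 69: 125
merge b(81) and 125: 206
Each symbol's bit-cost is frequency × depth; summing gives 488 bits (equivalently 32 + 56 + 69 + 125 + 206).

488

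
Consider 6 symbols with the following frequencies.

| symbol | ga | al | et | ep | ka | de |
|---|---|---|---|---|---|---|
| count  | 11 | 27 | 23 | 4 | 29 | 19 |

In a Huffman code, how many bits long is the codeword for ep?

Repeatedly merge the two smallest:
combine ep(4), ga(11) → 15
combine 15, de(19) → 34
combine et(23), al(27) → 50
combine ka(29), 34 → 63
combine 50, 63 → 113
The subtree containing ep is merged 4 times, so code length = 4.

4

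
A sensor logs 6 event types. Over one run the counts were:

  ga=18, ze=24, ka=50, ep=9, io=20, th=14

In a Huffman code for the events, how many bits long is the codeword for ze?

Build the tree from the bottom:
merge ep(9) and th(14): 23
merge ga(18) and io(20): 38
merge 23 and ze(24): 47
merge 38 and 47: 85
merge ka(50) and 85: 135
ze sits 3 levels below the root, so its codeword is 3 bits.

3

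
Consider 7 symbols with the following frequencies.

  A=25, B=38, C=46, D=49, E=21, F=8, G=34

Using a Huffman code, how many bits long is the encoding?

597

Merge the two smallest weights repeatedly:
F(8) + E(21) → 29
A(25) + 29 → 54
G(34) + B(38) → 72
C(46) + D(49) → 95
54 + 72 → 126
95 + 126 → 221
Each symbol's bit-cost is frequency × depth; summing gives 597 bits (equivalently 29 + 54 + 72 + 95 + 126 + 221).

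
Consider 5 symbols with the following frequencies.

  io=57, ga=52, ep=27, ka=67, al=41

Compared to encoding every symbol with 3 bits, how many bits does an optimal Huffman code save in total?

Fixed-length: 3 bits × 244 symbols = 732 bits.
Huffman merges:
ep(27) + al(41) → 68
ga(52) + io(57) → 109
ka(67) + 68 → 135
109 + 135 → 244
Huffman total = 68 + 109 + 135 + 244 = 556 bits.
Saving = 732 − 556 = 176 bits.

176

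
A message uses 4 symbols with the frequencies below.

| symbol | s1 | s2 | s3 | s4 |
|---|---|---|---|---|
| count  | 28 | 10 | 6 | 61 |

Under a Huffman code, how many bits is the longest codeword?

Merge the two lowest-weight nodes at each step:
combine s3(6), s2(10) → 16
combine 16, s1(28) → 44
combine 44, s4(61) → 105
The rarest symbols sit at the bottom; the longest codeword is 3 bits.

3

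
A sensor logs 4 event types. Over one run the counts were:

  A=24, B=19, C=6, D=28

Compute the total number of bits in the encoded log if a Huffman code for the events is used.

151

Build the Huffman tree bottom-up:
combine C(6), B(19) → 25
combine A(24), 25 → 49
combine D(28), 49 → 77
The encoded length is the sum of every internal node's weight: 25 + 49 + 77 = 151 bits.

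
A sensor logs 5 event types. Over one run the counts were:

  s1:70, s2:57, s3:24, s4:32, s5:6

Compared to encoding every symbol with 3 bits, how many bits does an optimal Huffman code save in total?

167

Fixed-length: 3 bits × 189 symbols = 567 bits.
Huffman merges:
merge s5(6) and s3(24): 30
merge 30 and s4(32): 62
merge s2(57) and 62: 119
merge s1(70) and 119: 189
Huffman total = 30 + 62 + 119 + 189 = 400 bits.
Saving = 567 − 400 = 167 bits.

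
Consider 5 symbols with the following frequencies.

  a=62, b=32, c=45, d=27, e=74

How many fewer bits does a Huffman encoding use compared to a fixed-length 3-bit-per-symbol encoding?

181

Fixed-length: 3 bits × 240 symbols = 720 bits.
Huffman merges:
d(27) + b(32) → 59
c(45) + 59 → 104
a(62) + e(74) → 136
104 + 136 → 240
Huffman total = 59 + 104 + 136 + 240 = 539 bits.
Saving = 720 − 539 = 181 bits.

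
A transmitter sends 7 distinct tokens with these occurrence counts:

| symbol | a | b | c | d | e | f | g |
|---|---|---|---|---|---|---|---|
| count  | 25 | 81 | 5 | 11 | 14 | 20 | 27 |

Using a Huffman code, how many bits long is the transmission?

Greedily combine the two least-frequent nodes:
c(5) + d(11) → 16
e(14) + 16 → 30
f(20) + a(25) → 45
g(27) + 30 → 57
45 + 57 → 102
b(81) + 102 → 183
Total encoded bits = sum of merged weights = 16 + 30 + 45 + 57 + 102 + 183 = 433.

433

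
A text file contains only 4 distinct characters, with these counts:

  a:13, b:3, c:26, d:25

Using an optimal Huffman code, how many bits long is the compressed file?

Build the Huffman tree bottom-up:
b(3) + a(13) → 16
16 + d(25) → 41
c(26) + 41 → 67
Total encoded bits = sum of merged weights = 16 + 41 + 67 = 124.

124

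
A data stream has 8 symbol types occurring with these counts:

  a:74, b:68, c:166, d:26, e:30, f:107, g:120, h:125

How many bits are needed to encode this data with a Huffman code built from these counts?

2037

Greedily combine the two least-frequent nodes:
merge d(26) and e(30): 56
merge 56 and b(68): 124
merge a(74) and f(107): 181
merge g(120) and 124: 244
merge h(125) and c(166): 291
merge 181 and 244: 425
merge 291 and 425: 716
Total encoded bits = sum of merged weights = 56 + 124 + 181 + 244 + 291 + 425 + 716 = 2037.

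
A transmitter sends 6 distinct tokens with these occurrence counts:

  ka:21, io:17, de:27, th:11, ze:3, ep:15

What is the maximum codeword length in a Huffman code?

Merge the two lowest-weight nodes at each step:
combine ze(3), th(11) → 14
combine 14, ep(15) → 29
combine io(17), ka(21) → 38
combine de(27), 29 → 56
combine 38, 56 → 94
The rarest symbols sit at the bottom; the longest codeword is 4 bits.

4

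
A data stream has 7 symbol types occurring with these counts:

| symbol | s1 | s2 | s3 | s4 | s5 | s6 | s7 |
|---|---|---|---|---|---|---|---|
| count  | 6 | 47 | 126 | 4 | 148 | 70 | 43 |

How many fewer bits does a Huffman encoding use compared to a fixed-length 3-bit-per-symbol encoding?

Fixed-length: 3 bits × 444 symbols = 1332 bits.
Huffman merges:
s4(4) + s1(6) → 10
10 + s7(43) → 53
s2(47) + 53 → 100
s6(70) + 100 → 170
s3(126) + s5(148) → 274
170 + 274 → 444
Huffman total = 10 + 53 + 100 + 170 + 274 + 444 = 1051 bits.
Saving = 1332 − 1051 = 281 bits.

281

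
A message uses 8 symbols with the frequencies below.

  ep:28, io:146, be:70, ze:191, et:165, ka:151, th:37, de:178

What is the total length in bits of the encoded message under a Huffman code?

Merge the two smallest weights repeatedly:
merge ep(28) and th(37): 65
merge 65 and be(70): 135
merge 135 and io(146): 281
merge ka(151) and et(165): 316
merge de(178) and ze(191): 369
merge 281 and 316: 597
merge 369 and 597: 966
Total encoded bits = sum of merged weights = 65 + 135 + 281 + 316 + 369 + 597 + 966 = 2729.

2729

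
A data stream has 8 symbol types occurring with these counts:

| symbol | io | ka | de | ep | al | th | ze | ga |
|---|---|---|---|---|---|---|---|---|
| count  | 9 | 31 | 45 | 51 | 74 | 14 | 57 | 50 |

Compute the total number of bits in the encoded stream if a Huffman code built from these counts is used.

939

Merge the two smallest weights repeatedly:
combine io(9), th(14) → 23
combine 23, ka(31) → 54
combine de(45), ga(50) → 95
combine ep(51), 54 → 105
combine ze(57), al(74) → 131
combine 95, 105 → 200
combine 131, 200 → 331
Total encoded bits = sum of merged weights = 23 + 54 + 95 + 105 + 131 + 200 + 331 = 939.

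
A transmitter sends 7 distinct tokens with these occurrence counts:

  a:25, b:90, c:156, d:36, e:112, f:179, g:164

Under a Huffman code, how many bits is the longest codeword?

Merge the two lowest-weight nodes at each step:
combine a(25), d(36) → 61
combine 61, b(90) → 151
combine e(112), 151 → 263
combine c(156), g(164) → 320
combine f(179), 263 → 442
combine 320, 442 → 762
Maximum depth reached is 5.

5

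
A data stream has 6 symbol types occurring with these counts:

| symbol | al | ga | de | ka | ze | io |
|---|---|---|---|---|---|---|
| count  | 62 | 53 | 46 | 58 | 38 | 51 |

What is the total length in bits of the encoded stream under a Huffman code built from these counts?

Build the Huffman tree bottom-up:
ze(38) + de(46) → 84
io(51) + ga(53) → 104
ka(58) + al(62) → 120
84 + 104 → 188
120 + 188 → 308
Total encoded bits = sum of merged weights = 84 + 104 + 120 + 188 + 308 = 804.

804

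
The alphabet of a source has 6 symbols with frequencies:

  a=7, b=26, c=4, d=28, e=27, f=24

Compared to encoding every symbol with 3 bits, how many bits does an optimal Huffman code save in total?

Fixed-length: 3 bits × 116 symbols = 348 bits.
Huffman merges:
merge c(4) and a(7): 11
merge 11 and f(24): 35
merge b(26) and e(27): 53
merge d(28) and 35: 63
merge 53 and 63: 116
Huffman total = 11 + 35 + 53 + 63 + 116 = 278 bits.
Saving = 348 − 278 = 70 bits.

70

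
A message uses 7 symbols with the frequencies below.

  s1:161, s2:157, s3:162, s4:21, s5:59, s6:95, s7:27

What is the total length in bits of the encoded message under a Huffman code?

Greedily combine the two least-frequent nodes:
s4(21) + s7(27) → 48
48 + s5(59) → 107
s6(95) + 107 → 202
s2(157) + s1(161) → 318
s3(162) + 202 → 364
318 + 364 → 682
Each symbol's bit-cost is frequency × depth; summing gives 1721 bits (equivalently 48 + 107 + 202 + 318 + 364 + 682).

1721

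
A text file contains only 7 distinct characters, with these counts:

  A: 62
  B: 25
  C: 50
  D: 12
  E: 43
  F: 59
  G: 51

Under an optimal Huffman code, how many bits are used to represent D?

Build the tree from the bottom:
combine D(12), B(25) → 37
combine 37, E(43) → 80
combine C(50), G(51) → 101
combine F(59), A(62) → 121
combine 80, 101 → 181
combine 121, 181 → 302
D sits 4 levels below the root, so its codeword is 4 bits.

4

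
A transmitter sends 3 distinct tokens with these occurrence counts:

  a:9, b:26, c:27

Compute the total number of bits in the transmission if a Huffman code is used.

Greedily combine the two least-frequent nodes:
combine a(9), b(26) → 35
combine c(27), 35 → 62
Each symbol's bit-cost is frequency × depth; summing gives 97 bits (equivalently 35 + 62).

97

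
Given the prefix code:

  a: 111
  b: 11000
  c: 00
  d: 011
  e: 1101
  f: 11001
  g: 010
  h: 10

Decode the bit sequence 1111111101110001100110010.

Read left to right; each codeword is recognised as soon as it completes (prefix code):
  111→a | 111→a | 1101→e | 11000→b | 11001→f | 10→h | 010→g
Decoded message: aaebfhg

aaebfhg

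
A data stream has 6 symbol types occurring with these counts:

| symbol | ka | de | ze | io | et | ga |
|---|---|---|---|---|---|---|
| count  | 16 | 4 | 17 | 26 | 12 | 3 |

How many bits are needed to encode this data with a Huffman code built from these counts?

Merge the two smallest weights repeatedly:
combine ga(3), de(4) → 7
combine 7, et(12) → 19
combine ka(16), ze(17) → 33
combine 19, io(26) → 45
combine 33, 45 → 78
Total encoded bits = sum of merged weights = 7 + 19 + 33 + 45 + 78 = 182.

182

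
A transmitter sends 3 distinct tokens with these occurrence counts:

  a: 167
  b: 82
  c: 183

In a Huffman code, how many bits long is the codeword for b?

Build the tree from the bottom:
merge b(82) and a(167): 249
merge c(183) and 249: 432
b sits 2 levels below the root, so its codeword is 2 bits.

2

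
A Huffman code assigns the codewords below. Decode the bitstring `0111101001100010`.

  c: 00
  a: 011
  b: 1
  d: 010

abbdacd

Read left to right; each codeword is recognised as soon as it completes (prefix code):
  011→a | 1→b | 1→b | 010→d | 011→a | 00→c | 010→d
Decoded message: abbdacd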